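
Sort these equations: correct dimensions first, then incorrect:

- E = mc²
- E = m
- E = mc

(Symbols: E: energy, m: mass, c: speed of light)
Dimensionally correct: E = mc²
Dimensionally incorrect: E = m, E = mc
Ordered (correct first, then incorrect): E = mc², E = m, E = mc

- E = mc²: LHS [L^2 M T^-2], RHS [L^2 M T^-2] → correct ✓
- E = m: LHS [L^2 M T^-2], RHS [M] → incorrect ✗
- E = mc: LHS [L^2 M T^-2], RHS [L M T^-1] → incorrect ✗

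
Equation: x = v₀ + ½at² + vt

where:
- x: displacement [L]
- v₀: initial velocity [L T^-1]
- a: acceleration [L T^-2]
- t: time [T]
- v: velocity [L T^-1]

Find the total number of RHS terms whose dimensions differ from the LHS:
1

LHS x: [L]
- v₀: [L T^-1] ✗
- ½at²: [L] ✓
- vt: [L] ✓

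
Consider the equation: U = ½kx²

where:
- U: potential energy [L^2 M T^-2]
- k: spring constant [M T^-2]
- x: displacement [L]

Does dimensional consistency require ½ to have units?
No

U has dimensions [L^2 M T^-2] and kx² already has dimensions [L^2 M T^-2], so the equation balances without ½ contributing any dimensions. ½ is a pure (dimensionless) number; changing or removing it would not affect dimensional consistency.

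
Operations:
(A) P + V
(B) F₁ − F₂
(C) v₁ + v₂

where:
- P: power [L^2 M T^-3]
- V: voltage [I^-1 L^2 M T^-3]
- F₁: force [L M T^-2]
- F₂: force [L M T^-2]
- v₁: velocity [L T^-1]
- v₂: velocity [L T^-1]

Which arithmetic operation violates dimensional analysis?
(A) P + V

(A) P + V: P [L^2 M T^-3] and V [I^-1 L^2 M T^-3] — different dimensions cannot be added/subtracted ✗
(B) F₁ − F₂: F₁ [L M T^-2] and F₂ [L M T^-2] — same dimensions ✓
(C) v₁ + v₂: v₁ [L T^-1] and v₂ [L T^-1] — same dimensions ✓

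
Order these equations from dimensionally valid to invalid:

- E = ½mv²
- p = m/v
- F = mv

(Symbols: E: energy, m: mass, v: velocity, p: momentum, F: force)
Dimensionally correct: E = ½mv²
Dimensionally incorrect: p = m/v, F = mv
Ordered (correct first, then incorrect): E = ½mv², p = m/v, F = mv

- E = ½mv²: LHS [L^2 M T^-2], RHS [L^2 M T^-2] → correct ✓
- p = m/v: LHS [L M T^-1], RHS [L^-1 M T] → incorrect ✗
- F = mv: LHS [L M T^-2], RHS [L M T^-1] → incorrect ✗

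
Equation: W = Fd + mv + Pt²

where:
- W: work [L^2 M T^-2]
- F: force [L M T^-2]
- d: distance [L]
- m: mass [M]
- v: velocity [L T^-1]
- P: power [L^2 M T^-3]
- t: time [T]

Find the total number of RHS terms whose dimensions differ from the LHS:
2

LHS W: [L^2 M T^-2]
- Fd: [L^2 M T^-2] ✓
- mv: [L M T^-1] ✗
- Pt²: [L^2 M T^-1] ✗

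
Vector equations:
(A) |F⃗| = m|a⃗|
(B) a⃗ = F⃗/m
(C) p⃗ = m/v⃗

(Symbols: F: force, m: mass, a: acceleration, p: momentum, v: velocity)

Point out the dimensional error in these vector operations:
(C) p⃗ = m/v⃗

(A) |F⃗| = m|a⃗|: LHS [L M T^-2], RHS [L M T^-2] ✓ — magnitudes of vectors are scalars
(B) a⃗ = F⃗/m: LHS [L T^-2], RHS [L T^-2] ✓ — force (vector) divided by mass (scalar)
(C) p⃗ = m/v⃗: LHS [L M T^-1], RHS [L^-1 M T] ✗ — momentum is mass times velocity; should be mv⃗ (and division by a vector is undefined)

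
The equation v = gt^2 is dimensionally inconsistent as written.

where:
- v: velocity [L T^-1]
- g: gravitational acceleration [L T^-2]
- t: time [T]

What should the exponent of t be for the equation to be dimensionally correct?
The exponent of t should be 1: v = gt

The LHS v has dimensions [L T^-1]; t has dimensions [T].
As written, the RHS gt^2 (exponent 2 on t) has dimensions [L], which does not match.
With exponent 1, the RHS gt has dimensions [L T^-1], matching the LHS.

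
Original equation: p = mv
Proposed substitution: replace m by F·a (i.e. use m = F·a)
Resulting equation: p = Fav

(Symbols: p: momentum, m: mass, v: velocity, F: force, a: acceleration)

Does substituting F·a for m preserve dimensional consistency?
No

[m] = [M] and [F·a] = [L^2 M T^-4]. These differ, so the substitution replaces a quantity by one of different dimensions and the result p = Fav has LHS [L M T^-1] vs RHS [L^3 M T^-5] — inconsistent.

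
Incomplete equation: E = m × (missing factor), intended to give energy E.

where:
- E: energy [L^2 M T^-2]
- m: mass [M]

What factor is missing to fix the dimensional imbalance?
v² (velocity squared), dimensions [L^2 T^-2]

E has dimensions [L^2 M T^-2] and m has dimensions [M].
The missing factor must have dimensions [L^2 M T^-2] / [M] = [L^2 T^-2], i.e. velocity squared (v²).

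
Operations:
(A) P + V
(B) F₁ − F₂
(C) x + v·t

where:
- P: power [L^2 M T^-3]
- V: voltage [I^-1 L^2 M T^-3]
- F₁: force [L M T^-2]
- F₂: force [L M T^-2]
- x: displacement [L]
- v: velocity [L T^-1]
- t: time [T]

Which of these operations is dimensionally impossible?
(A) P + V

(A) P + V: P [L^2 M T^-3] and V [I^-1 L^2 M T^-3] — different dimensions cannot be added/subtracted ✗
(B) F₁ − F₂: F₁ [L M T^-2] and F₂ [L M T^-2] — same dimensions ✓
(C) x + v·t: x [L] and v·t [L] — same dimensions ✓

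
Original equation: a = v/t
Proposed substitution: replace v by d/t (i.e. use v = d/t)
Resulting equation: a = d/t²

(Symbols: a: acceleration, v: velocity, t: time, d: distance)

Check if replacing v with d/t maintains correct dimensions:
Yes

[v] = [L T^-1] and [d/t] = [L T^-1]. These match, so the substitution replaces a quantity by one of the same dimensions and the result a = d/t² has LHS [L T^-2] vs RHS [L T^-2] — still consistent.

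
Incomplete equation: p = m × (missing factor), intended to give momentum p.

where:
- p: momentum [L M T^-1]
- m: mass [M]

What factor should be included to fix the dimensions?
v (velocity), dimensions [L T^-1]

p has dimensions [L M T^-1] and m has dimensions [M].
The missing factor must have dimensions [L M T^-1] / [M] = [L T^-1], i.e. velocity (v).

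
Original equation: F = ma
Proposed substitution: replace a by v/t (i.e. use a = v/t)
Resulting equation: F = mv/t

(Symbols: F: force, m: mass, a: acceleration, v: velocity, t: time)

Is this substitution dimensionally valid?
Yes

[a] = [L T^-2] and [v/t] = [L T^-2]. These match, so the substitution replaces a quantity by one of the same dimensions and the result F = mv/t has LHS [L M T^-2] vs RHS [L M T^-2] — still consistent.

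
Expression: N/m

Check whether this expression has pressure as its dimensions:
No

The expression N/m has dimensions [M T^-2], but pressure has dimensions [L^-1 M T^-2].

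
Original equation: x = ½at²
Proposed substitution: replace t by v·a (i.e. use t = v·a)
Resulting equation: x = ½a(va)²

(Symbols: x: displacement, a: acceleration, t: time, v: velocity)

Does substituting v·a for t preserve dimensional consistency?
No

[t] = [T] and [v·a] = [L^2 T^-3]. These differ, so the substitution replaces a quantity by one of different dimensions and the result x = ½a(va)² has LHS [L] vs RHS [L^5 T^-8] — inconsistent.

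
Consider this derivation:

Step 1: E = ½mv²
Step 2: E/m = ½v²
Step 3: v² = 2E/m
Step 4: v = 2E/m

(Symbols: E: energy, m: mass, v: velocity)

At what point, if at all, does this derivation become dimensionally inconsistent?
Step 4

Step 1: E = ½mv² → LHS [L^2 M T^-2], RHS [L^2 M T^-2] ✓
Step 2: E/m = ½v² → LHS [L^2 T^-2], RHS [L^2 T^-2] ✓
Step 3: v² = 2E/m → LHS [L^2 T^-2], RHS [L^2 T^-2] ✓
Step 4: v = 2E/m → LHS [L T^-1], RHS [L^2 T^-2] ✗

The first dimensional inconsistency appears in step 4: v = 2E/m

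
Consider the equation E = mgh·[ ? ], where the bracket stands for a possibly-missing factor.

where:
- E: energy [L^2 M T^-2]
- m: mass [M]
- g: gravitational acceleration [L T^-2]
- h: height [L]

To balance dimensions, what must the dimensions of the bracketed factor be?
Nothing is missing — the bracketed factor must be dimensionless.

E has dimensions [L^2 M T^-2] and mgh already has dimensions [L^2 M T^-2], so E = mgh is dimensionally complete.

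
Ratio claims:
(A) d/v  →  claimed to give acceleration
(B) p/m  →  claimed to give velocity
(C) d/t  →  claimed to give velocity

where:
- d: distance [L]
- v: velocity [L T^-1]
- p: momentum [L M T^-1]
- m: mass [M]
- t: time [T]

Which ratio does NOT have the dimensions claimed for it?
(A) d/v does not give acceleration

(A) d/v: [T] ≠ acceleration [L T^-2] ✗
(B) p/m: [L T^-1] = velocity [L T^-1] ✓
(C) d/t: [L T^-1] = velocity [L T^-1] ✓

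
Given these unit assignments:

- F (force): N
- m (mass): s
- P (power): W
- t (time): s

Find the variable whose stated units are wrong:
m

The variable m (mass) should have units kg, not s.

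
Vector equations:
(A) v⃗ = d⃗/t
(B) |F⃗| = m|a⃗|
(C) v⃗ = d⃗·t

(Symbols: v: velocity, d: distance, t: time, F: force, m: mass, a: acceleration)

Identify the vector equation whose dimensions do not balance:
(C) v⃗ = d⃗·t

(A) v⃗ = d⃗/t: LHS [L T^-1], RHS [L T^-1] ✓ — displacement (vector) divided by time (scalar)
(B) |F⃗| = m|a⃗|: LHS [L M T^-2], RHS [L M T^-2] ✓ — magnitudes of vectors are scalars
(C) v⃗ = d⃗·t: LHS [L T^-1], RHS [L T] ✗ — velocity is displacement per time; should be d⃗/t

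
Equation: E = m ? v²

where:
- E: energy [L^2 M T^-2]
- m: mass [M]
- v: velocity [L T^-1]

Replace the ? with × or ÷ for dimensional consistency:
multiplication (×): E = m × v²

E [L^2 M T^-2]; m [M]; v² [L^2 T^-2].
m × v² → [L^2 M T^-2] ✓
m ÷ v² → [L^-2 M T^2] ✗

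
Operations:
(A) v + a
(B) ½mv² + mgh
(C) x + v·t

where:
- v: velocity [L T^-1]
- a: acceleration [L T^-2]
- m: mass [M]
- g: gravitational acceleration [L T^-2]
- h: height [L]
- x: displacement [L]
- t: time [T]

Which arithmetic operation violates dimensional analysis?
(A) v + a

(A) v + a: v [L T^-1] and a [L T^-2] — different dimensions cannot be added/subtracted ✗
(B) ½mv² + mgh: ½mv² [L^2 M T^-2] and mgh [L^2 M T^-2] — same dimensions ✓
(C) x + v·t: x [L] and v·t [L] — same dimensions ✓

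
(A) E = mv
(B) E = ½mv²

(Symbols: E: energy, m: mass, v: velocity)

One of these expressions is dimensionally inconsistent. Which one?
(A)

(A) E = mv: LHS [L^2 M T^-2], RHS [L M T^-1] ✗
(B) E = ½mv²: LHS [L^2 M T^-2], RHS [L^2 M T^-2] ✓

Expression (A) E = mv is dimensionally incorrect.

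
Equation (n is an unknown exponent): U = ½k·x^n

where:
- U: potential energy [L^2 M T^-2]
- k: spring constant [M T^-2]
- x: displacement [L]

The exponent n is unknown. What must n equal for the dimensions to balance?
n = 2

U has dimensions [L^2 M T^-2]; x has dimensions [L].
The rest of the RHS has dimensions [M T^-2], so x^n must supply [L^2].
With n = 2: ½k·x^2 has dimensions [L^2 M T^-2], matching the LHS ✓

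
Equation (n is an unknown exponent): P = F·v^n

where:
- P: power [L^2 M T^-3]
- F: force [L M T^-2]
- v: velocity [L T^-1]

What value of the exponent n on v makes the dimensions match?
n = 1

P has dimensions [L^2 M T^-3]; v has dimensions [L T^-1].
The rest of the RHS has dimensions [L M T^-2], so v^n must supply [L T^-1].
With n = 1: F·v^1 has dimensions [L^2 M T^-3], matching the LHS ✓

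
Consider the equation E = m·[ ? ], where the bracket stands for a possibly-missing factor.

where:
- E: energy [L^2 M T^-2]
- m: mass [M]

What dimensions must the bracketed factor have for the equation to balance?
[L^2 T^-2] — velocity squared (e.g. v²)

E has dimensions [L^2 M T^-2]; m has dimensions [M].
The bracketed factor must supply [L^2 M T^-2] / [M] = [L^2 T^-2].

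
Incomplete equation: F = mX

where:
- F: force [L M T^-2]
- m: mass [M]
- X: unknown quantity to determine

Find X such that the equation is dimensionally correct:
X = a (acceleration), dimensions [L T^-2]

F has dimensions [L M T^-2]; the rest of the RHS (m) has dimensions [M].
So X must have dimensions [L T^-2] — X = a (acceleration).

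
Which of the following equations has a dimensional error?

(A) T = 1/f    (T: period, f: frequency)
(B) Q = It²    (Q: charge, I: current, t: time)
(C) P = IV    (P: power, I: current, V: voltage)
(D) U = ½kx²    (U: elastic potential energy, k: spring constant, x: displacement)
(B) Q = It²

The equation (B) Q = It² is dimensionally incorrect.

LHS (Q): [I T]
RHS (It²): [I T^2] ✗

The dimensions do not match. The other three equations balance.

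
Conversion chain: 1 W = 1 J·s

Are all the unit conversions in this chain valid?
The chain is incorrect (it contains an error).

Incorrect: Watt is J/s, not J·s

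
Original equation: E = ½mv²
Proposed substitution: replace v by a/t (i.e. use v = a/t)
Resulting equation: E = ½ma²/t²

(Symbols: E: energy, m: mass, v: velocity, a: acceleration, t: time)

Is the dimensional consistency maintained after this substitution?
No

[v] = [L T^-1] and [a/t] = [L T^-3]. These differ, so the substitution replaces a quantity by one of different dimensions and the result E = ½ma²/t² has LHS [L^2 M T^-2] vs RHS [L^2 M T^-6] — inconsistent.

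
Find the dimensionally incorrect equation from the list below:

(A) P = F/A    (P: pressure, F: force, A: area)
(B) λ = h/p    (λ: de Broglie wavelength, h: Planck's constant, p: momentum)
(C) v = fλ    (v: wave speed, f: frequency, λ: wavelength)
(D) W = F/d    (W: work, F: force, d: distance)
(D) W = F/d

The equation (D) W = F/d is dimensionally incorrect.

LHS (W): [L^2 M T^-2]
RHS (F/d): [M T^-2] ✗

The dimensions do not match. The other three equations balance.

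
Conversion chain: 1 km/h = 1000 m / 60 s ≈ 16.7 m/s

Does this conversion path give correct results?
The chain is incorrect (it contains an error).

Incorrect: 1 h = 3600 s, not 60 s (1 km/h ≈ 0.278 m/s)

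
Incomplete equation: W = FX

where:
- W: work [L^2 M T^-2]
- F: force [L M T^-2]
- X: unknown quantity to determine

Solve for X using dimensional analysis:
X = d (distance), dimensions [L]

W has dimensions [L^2 M T^-2]; the rest of the RHS (F) has dimensions [L M T^-2].
So X must have dimensions [L] — X = d (distance).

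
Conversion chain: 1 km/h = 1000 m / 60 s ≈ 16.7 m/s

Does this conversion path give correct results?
The chain is incorrect (it contains an error).

Incorrect: 1 h = 3600 s, not 60 s (1 km/h ≈ 0.278 m/s)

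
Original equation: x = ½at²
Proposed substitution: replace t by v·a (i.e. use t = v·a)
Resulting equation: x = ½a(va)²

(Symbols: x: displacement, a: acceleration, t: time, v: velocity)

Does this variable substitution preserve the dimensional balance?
No

[t] = [T] and [v·a] = [L^2 T^-3]. These differ, so the substitution replaces a quantity by one of different dimensions and the result x = ½a(va)² has LHS [L] vs RHS [L^5 T^-8] — inconsistent.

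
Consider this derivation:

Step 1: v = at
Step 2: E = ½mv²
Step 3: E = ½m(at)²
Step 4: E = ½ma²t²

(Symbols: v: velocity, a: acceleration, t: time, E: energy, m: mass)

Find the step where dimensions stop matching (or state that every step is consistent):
No step introduces an error — all steps are dimensionally consistent.

Step 1: v = at → LHS [L T^-1], RHS [L T^-1] ✓
Step 2: E = ½mv² → LHS [L^2 M T^-2], RHS [L^2 M T^-2] ✓
Step 3: E = ½m(at)² → LHS [L^2 M T^-2], RHS [L^2 M T^-2] ✓
Step 4: E = ½ma²t² → LHS [L^2 M T^-2], RHS [L^2 M T^-2] ✓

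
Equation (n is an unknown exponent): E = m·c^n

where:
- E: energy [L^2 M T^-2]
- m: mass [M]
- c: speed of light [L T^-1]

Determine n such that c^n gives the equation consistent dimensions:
n = 2

E has dimensions [L^2 M T^-2]; c has dimensions [L T^-1].
The rest of the RHS has dimensions [M], so c^n must supply [L^2 T^-2].
With n = 2: m·c^2 has dimensions [L^2 M T^-2], matching the LHS ✓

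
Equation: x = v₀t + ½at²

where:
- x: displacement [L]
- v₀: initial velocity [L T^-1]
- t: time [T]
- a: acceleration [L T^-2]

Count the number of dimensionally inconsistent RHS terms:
0

LHS x: [L]
- v₀t: [L] ✓
- ½at²: [L] ✓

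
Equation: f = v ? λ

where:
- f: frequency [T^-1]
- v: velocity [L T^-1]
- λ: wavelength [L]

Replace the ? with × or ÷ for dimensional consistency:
division (÷): f = v ÷ λ

f [T^-1]; v [L T^-1]; λ [L].
v × λ → [L^2 T^-1] ✗
v ÷ λ → [T^-1] ✓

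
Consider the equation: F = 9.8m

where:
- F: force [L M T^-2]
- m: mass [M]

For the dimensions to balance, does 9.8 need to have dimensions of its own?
Yes

F has dimensions [L M T^-2], while m alone has dimensions [M]. For the equation to balance, the factor 9.8 must carry dimensions [L T^-2] — it is a dimensional constant (a numerical value of a physical quantity with its units suppressed), not a pure number.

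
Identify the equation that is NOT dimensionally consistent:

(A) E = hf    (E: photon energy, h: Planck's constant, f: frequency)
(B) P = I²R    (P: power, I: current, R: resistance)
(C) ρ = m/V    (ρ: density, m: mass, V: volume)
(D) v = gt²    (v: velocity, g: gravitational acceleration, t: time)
(D) v = gt²

The equation (D) v = gt² is dimensionally incorrect.

LHS (v): [L T^-1]
RHS (gt²): [L] ✗

The dimensions do not match. The other three equations balance.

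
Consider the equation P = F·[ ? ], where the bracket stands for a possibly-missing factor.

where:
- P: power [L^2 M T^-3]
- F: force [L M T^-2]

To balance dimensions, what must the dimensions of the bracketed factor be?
[L T^-1] — velocity (e.g. v)

P has dimensions [L^2 M T^-3]; F has dimensions [L M T^-2].
The bracketed factor must supply [L^2 M T^-3] / [L M T^-2] = [L T^-1].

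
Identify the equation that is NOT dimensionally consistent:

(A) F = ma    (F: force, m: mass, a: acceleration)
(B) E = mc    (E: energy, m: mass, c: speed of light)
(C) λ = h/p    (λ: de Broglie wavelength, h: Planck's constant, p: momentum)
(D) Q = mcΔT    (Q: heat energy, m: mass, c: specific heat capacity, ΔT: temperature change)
(B) E = mc

The equation (B) E = mc is dimensionally incorrect.

LHS (E): [L^2 M T^-2]
RHS (mc): [L M T^-1] ✗

The dimensions do not match. The other three equations balance.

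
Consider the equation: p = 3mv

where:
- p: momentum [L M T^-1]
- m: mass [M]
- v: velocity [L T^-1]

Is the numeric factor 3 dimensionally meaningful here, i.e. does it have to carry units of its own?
No

p has dimensions [L M T^-1] and mv already has dimensions [L M T^-1], so the equation balances without 3 contributing any dimensions. 3 is a pure (dimensionless) number; changing or removing it would not affect dimensional consistency.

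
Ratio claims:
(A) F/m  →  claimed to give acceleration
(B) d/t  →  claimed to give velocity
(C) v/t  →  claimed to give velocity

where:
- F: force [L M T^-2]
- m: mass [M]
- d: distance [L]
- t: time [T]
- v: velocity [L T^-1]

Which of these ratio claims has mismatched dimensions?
(C) v/t does not give velocity

(A) F/m: [L T^-2] = acceleration [L T^-2] ✓
(B) d/t: [L T^-1] = velocity [L T^-1] ✓
(C) v/t: [L T^-2] ≠ velocity [L T^-1] ✗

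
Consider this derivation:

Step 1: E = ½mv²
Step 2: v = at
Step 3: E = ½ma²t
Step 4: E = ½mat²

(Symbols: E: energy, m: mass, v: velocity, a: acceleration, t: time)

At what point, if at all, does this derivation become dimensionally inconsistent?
Step 3

Step 1: E = ½mv² → LHS [L^2 M T^-2], RHS [L^2 M T^-2] ✓
Step 2: v = at → LHS [L T^-1], RHS [L T^-1] ✓
Step 3: E = ½ma²t → LHS [L^2 M T^-2], RHS [L^2 M T^-3] ✗

The first dimensional inconsistency appears in step 3: E = ½ma²t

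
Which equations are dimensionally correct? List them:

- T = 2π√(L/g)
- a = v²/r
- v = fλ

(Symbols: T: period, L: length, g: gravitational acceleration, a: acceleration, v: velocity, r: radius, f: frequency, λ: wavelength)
Dimensionally correct: T = 2π√(L/g), a = v²/r, v = fλ
Dimensionally incorrect: none
Ordered (correct first, then incorrect): T = 2π√(L/g), a = v²/r, v = fλ

- T = 2π√(L/g): LHS [T], RHS [T] → correct ✓
- a = v²/r: LHS [L T^-2], RHS [L T^-2] → correct ✓
- v = fλ: LHS [L T^-1], RHS [L T^-1] → correct ✓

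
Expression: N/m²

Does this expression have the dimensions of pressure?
Yes

The expression N/m² has dimensions [L^-1 M T^-2], which is exactly pressure [L^-1 M T^-2].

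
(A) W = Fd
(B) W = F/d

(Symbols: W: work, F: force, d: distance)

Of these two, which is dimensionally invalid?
(B)

(A) W = Fd: LHS [L^2 M T^-2], RHS [L^2 M T^-2] ✓
(B) W = F/d: LHS [L^2 M T^-2], RHS [M T^-2] ✗

Expression (B) W = F/d is dimensionally incorrect.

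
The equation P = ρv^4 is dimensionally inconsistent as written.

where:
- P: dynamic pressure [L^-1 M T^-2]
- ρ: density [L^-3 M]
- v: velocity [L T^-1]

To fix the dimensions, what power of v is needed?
The exponent of v should be 2: P = ρv^2

The LHS P has dimensions [L^-1 M T^-2]; v has dimensions [L T^-1].
As written, the RHS ρv^4 (exponent 4 on v) has dimensions [L M T^-4], which does not match.
With exponent 2, the RHS ρv^2 has dimensions [L^-1 M T^-2], matching the LHS.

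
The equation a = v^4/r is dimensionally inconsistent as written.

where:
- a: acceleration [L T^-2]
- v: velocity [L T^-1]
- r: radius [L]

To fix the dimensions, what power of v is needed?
The exponent of v should be 2: a = v^2/r

The LHS a has dimensions [L T^-2]; v has dimensions [L T^-1].
As written, the RHS v^4/r (exponent 4 on v) has dimensions [L^3 T^-4], which does not match.
With exponent 2, the RHS v^2/r has dimensions [L T^-2], matching the LHS.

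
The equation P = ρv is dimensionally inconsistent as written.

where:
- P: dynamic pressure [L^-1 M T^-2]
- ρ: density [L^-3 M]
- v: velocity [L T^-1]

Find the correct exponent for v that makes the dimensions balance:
The exponent of v should be 2: P = ρv^2

The LHS P has dimensions [L^-1 M T^-2]; v has dimensions [L T^-1].
As written, the RHS ρv (exponent 1 on v) has dimensions [L^-2 M T^-1], which does not match.
With exponent 2, the RHS ρv^2 has dimensions [L^-1 M T^-2], matching the LHS.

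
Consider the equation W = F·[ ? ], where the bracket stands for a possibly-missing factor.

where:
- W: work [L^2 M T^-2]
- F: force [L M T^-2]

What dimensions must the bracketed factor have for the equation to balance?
[L] — length (e.g. a distance d)

W has dimensions [L^2 M T^-2]; F has dimensions [L M T^-2].
The bracketed factor must supply [L^2 M T^-2] / [L M T^-2] = [L].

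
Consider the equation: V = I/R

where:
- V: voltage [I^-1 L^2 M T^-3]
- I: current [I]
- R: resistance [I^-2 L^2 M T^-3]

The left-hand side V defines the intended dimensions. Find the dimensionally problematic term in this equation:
The right-hand side term I/R

V has dimensions [I^-1 L^2 M T^-3], but I/R has dimensions [I^3 L^-2 M^-1 T^3], so the term I/R is dimensionally wrong for V.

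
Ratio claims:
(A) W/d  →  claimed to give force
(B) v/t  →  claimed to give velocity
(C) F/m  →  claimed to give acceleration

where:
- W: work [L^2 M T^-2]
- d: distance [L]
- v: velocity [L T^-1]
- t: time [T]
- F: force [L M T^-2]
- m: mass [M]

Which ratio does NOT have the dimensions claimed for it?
(B) v/t does not give velocity

(A) W/d: [L M T^-2] = force [L M T^-2] ✓
(B) v/t: [L T^-2] ≠ velocity [L T^-1] ✗
(C) F/m: [L T^-2] = acceleration [L T^-2] ✓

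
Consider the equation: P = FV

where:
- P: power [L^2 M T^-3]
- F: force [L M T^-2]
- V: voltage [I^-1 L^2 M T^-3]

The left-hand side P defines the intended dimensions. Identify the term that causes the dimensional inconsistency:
The right-hand side term FV

P has dimensions [L^2 M T^-3], but FV has dimensions [I^-1 L^3 M^2 T^-5], so the term FV is dimensionally wrong for P.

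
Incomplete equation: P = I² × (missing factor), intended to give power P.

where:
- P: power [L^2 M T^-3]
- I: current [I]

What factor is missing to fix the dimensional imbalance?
R (resistance), dimensions [I^-2 L^2 M T^-3]

P has dimensions [L^2 M T^-3] and I² has dimensions [I^2].
The missing factor must have dimensions [L^2 M T^-3] / [I^2] = [I^-2 L^2 M T^-3], i.e. resistance (R).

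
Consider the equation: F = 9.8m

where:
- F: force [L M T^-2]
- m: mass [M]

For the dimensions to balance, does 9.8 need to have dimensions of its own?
Yes

F has dimensions [L M T^-2], while m alone has dimensions [M]. For the equation to balance, the factor 9.8 must carry dimensions [L T^-2] — it is a dimensional constant (a numerical value of a physical quantity with its units suppressed), not a pure number.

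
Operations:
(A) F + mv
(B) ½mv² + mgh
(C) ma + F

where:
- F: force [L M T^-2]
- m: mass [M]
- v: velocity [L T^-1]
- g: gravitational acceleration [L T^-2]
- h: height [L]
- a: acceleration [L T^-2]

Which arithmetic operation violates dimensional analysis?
(A) F + mv

(A) F + mv: F [L M T^-2] and mv [L M T^-1] — different dimensions cannot be added/subtracted ✗
(B) ½mv² + mgh: ½mv² [L^2 M T^-2] and mgh [L^2 M T^-2] — same dimensions ✓
(C) ma + F: ma [L M T^-2] and F [L M T^-2] — same dimensions ✓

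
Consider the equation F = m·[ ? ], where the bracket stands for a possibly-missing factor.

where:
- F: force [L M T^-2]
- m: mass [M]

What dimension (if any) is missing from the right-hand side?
[L T^-2] — acceleration (e.g. a)

F has dimensions [L M T^-2]; m has dimensions [M].
The bracketed factor must supply [L M T^-2] / [M] = [L T^-2].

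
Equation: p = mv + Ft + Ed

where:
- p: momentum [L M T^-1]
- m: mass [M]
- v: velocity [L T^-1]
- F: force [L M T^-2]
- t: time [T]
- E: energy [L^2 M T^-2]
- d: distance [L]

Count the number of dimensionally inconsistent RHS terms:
1

LHS p: [L M T^-1]
- mv: [L M T^-1] ✓
- Ft: [L M T^-1] ✓
- Ed: [L^3 M T^-2] ✗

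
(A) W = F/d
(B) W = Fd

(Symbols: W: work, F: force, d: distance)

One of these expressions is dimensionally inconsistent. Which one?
(A)

(A) W = F/d: LHS [L^2 M T^-2], RHS [M T^-2] ✗
(B) W = Fd: LHS [L^2 M T^-2], RHS [L^2 M T^-2] ✓

Expression (A) W = F/d is dimensionally incorrect.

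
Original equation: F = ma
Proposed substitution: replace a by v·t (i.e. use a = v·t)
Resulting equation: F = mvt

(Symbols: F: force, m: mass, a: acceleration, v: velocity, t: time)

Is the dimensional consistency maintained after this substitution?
No

[a] = [L T^-2] and [v·t] = [L]. These differ, so the substitution replaces a quantity by one of different dimensions and the result F = mvt has LHS [L M T^-2] vs RHS [L M] — inconsistent.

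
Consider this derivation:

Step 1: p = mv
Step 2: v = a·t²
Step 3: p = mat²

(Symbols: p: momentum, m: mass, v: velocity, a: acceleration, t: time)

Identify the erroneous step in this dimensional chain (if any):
Step 2

Step 1: p = mv → LHS [L M T^-1], RHS [L M T^-1] ✓
Step 2: v = a·t² → LHS [L T^-1], RHS [L] ✗

The first dimensional inconsistency appears in step 2: v = a·t²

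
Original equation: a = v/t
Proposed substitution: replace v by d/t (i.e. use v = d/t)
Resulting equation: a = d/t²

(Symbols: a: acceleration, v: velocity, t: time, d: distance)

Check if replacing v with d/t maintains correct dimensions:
Yes

[v] = [L T^-1] and [d/t] = [L T^-1]. These match, so the substitution replaces a quantity by one of the same dimensions and the result a = d/t² has LHS [L T^-2] vs RHS [L T^-2] — still consistent.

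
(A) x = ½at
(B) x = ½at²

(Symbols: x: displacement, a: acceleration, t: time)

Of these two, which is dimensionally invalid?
(A)

(A) x = ½at: LHS [L], RHS [L T^-1] ✗
(B) x = ½at²: LHS [L], RHS [L] ✓

Expression (A) x = ½at is dimensionally incorrect.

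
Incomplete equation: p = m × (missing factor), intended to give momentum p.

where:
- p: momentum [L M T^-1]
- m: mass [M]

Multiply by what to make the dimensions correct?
v (velocity), dimensions [L T^-1]

p has dimensions [L M T^-1] and m has dimensions [M].
The missing factor must have dimensions [L M T^-1] / [M] = [L T^-1], i.e. velocity (v).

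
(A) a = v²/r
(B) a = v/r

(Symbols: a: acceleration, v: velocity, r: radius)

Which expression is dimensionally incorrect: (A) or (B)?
(B)

(A) a = v²/r: LHS [L T^-2], RHS [L T^-2] ✓
(B) a = v/r: LHS [L T^-2], RHS [T^-1] ✗

Expression (B) a = v/r is dimensionally incorrect.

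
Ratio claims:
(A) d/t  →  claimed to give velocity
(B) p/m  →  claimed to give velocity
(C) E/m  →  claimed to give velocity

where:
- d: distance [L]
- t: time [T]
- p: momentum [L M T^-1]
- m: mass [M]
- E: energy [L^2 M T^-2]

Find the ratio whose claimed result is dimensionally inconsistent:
(C) E/m does not give velocity

(A) d/t: [L T^-1] = velocity [L T^-1] ✓
(B) p/m: [L T^-1] = velocity [L T^-1] ✓
(C) E/m: [L^2 T^-2] ≠ velocity [L T^-1] ✗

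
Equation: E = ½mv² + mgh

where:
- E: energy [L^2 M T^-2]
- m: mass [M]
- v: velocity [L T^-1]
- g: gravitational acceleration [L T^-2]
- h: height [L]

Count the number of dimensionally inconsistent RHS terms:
0

LHS E: [L^2 M T^-2]
- ½mv²: [L^2 M T^-2] ✓
- mgh: [L^2 M T^-2] ✓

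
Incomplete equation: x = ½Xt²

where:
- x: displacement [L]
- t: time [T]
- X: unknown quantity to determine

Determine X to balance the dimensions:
X = a (acceleration), dimensions [L T^-2]

x has dimensions [L]; the rest of the RHS (½ t²) has dimensions [T^2].
So X must have dimensions [L T^-2] — X = a (acceleration).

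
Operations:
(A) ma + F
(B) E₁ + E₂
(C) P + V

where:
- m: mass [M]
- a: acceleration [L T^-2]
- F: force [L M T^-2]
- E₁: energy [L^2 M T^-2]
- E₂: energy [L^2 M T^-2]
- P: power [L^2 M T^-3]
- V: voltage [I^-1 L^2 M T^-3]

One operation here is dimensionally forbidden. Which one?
(C) P + V

(A) ma + F: ma [L M T^-2] and F [L M T^-2] — same dimensions ✓
(B) E₁ + E₂: E₁ [L^2 M T^-2] and E₂ [L^2 M T^-2] — same dimensions ✓
(C) P + V: P [L^2 M T^-3] and V [I^-1 L^2 M T^-3] — different dimensions cannot be added/subtracted ✗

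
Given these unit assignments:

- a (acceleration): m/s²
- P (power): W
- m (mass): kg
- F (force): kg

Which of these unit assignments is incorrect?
F

The variable F (force) should have units N, not kg.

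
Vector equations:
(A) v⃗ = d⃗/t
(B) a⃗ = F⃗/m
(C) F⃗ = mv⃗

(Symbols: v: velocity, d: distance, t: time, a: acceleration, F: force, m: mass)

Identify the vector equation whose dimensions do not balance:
(C) F⃗ = mv⃗

(A) v⃗ = d⃗/t: LHS [L T^-1], RHS [L T^-1] ✓ — displacement (vector) divided by time (scalar)
(B) a⃗ = F⃗/m: LHS [L T^-2], RHS [L T^-2] ✓ — force (vector) divided by mass (scalar)
(C) F⃗ = mv⃗: LHS [L M T^-2], RHS [L M T^-1] ✗ — mass times velocity is momentum, not force; should be ma⃗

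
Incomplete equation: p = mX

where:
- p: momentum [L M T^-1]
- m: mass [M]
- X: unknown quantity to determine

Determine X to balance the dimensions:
X = v (velocity), dimensions [L T^-1]

p has dimensions [L M T^-1]; the rest of the RHS (m) has dimensions [M].
So X must have dimensions [L T^-1] — X = v (velocity).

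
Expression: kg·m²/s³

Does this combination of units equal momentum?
No

The expression kg·m²/s³ has dimensions [L^2 M T^-3], but momentum has dimensions [L M T^-1].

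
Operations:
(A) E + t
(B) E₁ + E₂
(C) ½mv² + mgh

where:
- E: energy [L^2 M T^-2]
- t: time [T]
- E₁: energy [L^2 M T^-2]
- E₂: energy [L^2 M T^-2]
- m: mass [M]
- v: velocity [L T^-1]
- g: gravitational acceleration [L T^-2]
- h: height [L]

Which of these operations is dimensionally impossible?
(A) E + t

(A) E + t: E [L^2 M T^-2] and t [T] — different dimensions cannot be added/subtracted ✗
(B) E₁ + E₂: E₁ [L^2 M T^-2] and E₂ [L^2 M T^-2] — same dimensions ✓
(C) ½mv² + mgh: ½mv² [L^2 M T^-2] and mgh [L^2 M T^-2] — same dimensions ✓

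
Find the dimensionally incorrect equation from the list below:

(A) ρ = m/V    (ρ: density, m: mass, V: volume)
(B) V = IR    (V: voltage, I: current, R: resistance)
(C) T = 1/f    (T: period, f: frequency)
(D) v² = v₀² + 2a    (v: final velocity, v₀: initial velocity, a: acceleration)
(D) v² = v₀² + 2a

The equation (D) v² = v₀² + 2a is dimensionally incorrect.

LHS (v²): [L^2 T^-2]
RHS terms:
  - v₀²: [L^2 T^-2] ✓
  - 2a: [L T^-2] ✗ (does not match LHS)

The dimensions do not match. The other three equations balance.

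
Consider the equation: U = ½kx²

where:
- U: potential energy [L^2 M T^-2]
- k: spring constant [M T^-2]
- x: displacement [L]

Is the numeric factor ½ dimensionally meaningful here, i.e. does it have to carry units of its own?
No

U has dimensions [L^2 M T^-2] and kx² already has dimensions [L^2 M T^-2], so the equation balances without ½ contributing any dimensions. ½ is a pure (dimensionless) number; changing or removing it would not affect dimensional consistency.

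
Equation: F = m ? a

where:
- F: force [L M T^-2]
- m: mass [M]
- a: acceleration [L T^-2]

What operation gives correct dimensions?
multiplication (×): F = m × a

F [L M T^-2]; m [M]; a [L T^-2].
m × a → [L M T^-2] ✓
m ÷ a → [L^-1 M T^2] ✗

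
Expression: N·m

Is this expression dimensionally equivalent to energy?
Yes

The expression N·m has dimensions [L^2 M T^-2], which is exactly energy [L^2 M T^-2].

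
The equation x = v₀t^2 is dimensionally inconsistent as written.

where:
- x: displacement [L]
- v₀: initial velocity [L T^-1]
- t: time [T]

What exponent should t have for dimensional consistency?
The exponent of t should be 1: x = v₀t

The LHS x has dimensions [L]; t has dimensions [T].
As written, the RHS v₀t^2 (exponent 2 on t) has dimensions [L T], which does not match.
With exponent 1, the RHS v₀t has dimensions [L], matching the LHS.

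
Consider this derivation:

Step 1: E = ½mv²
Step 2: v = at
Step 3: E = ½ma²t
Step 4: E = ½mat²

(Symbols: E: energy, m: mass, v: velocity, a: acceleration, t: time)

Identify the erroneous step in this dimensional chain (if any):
Step 3

Step 1: E = ½mv² → LHS [L^2 M T^-2], RHS [L^2 M T^-2] ✓
Step 2: v = at → LHS [L T^-1], RHS [L T^-1] ✓
Step 3: E = ½ma²t → LHS [L^2 M T^-2], RHS [L^2 M T^-3] ✗

The first dimensional inconsistency appears in step 3: E = ½ma²t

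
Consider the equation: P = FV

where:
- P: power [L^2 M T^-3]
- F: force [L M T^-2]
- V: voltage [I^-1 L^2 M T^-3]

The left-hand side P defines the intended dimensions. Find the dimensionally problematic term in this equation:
The right-hand side term FV

P has dimensions [L^2 M T^-3], but FV has dimensions [I^-1 L^3 M^2 T^-5], so the term FV is dimensionally wrong for P.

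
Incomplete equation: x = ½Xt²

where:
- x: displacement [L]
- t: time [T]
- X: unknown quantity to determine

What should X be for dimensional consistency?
X = a (acceleration), dimensions [L T^-2]

x has dimensions [L]; the rest of the RHS (½ t²) has dimensions [T^2].
So X must have dimensions [L T^-2] — X = a (acceleration).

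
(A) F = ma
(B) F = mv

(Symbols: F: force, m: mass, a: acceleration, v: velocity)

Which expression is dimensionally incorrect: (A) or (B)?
(B)

(A) F = ma: LHS [L M T^-2], RHS [L M T^-2] ✓
(B) F = mv: LHS [L M T^-2], RHS [L M T^-1] ✗

Expression (B) F = mv is dimensionally incorrect.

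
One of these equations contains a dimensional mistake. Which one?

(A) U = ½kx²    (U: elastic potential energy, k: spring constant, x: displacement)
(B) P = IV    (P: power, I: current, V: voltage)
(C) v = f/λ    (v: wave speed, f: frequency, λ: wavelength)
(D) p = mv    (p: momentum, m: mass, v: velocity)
(C) v = f/λ

The equation (C) v = f/λ is dimensionally incorrect.

LHS (v): [L T^-1]
RHS (f/λ): [L^-1 T^-1] ✗

The dimensions do not match. The other three equations balance.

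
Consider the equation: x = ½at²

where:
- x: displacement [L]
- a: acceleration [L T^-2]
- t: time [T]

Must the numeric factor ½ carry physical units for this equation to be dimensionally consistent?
No

x has dimensions [L] and at² already has dimensions [L], so the equation balances without ½ contributing any dimensions. ½ is a pure (dimensionless) number; changing or removing it would not affect dimensional consistency.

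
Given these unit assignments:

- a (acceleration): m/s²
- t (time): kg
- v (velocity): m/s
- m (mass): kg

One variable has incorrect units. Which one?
t

The variable t (time) should have units s, not kg.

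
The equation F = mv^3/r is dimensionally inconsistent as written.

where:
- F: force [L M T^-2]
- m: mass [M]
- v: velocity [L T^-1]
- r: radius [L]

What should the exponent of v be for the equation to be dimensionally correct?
The exponent of v should be 2: F = mv^2/r

The LHS F has dimensions [L M T^-2]; v has dimensions [L T^-1].
As written, the RHS mv^3/r (exponent 3 on v) has dimensions [L^2 M T^-3], which does not match.
With exponent 2, the RHS mv^2/r has dimensions [L M T^-2], matching the LHS.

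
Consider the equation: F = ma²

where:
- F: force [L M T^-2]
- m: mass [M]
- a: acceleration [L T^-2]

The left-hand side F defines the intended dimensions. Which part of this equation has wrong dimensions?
The right-hand side term ma²

F has dimensions [L M T^-2], but ma² has dimensions [L^2 M T^-4], so the term ma² is dimensionally wrong for F.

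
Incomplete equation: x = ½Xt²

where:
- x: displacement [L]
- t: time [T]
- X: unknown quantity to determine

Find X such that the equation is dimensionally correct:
X = a (acceleration), dimensions [L T^-2]

x has dimensions [L]; the rest of the RHS (½ t²) has dimensions [T^2].
So X must have dimensions [L T^-2] — X = a (acceleration).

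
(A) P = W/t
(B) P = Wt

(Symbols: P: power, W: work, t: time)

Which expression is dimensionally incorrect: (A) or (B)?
(B)

(A) P = W/t: LHS [L^2 M T^-3], RHS [L^2 M T^-3] ✓
(B) P = Wt: LHS [L^2 M T^-3], RHS [L^2 M T^-1] ✗

Expression (B) P = Wt is dimensionally incorrect.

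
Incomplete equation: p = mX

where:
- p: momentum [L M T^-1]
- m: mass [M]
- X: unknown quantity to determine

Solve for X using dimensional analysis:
X = v (velocity), dimensions [L T^-1]

p has dimensions [L M T^-1]; the rest of the RHS (m) has dimensions [M].
So X must have dimensions [L T^-1] — X = v (velocity).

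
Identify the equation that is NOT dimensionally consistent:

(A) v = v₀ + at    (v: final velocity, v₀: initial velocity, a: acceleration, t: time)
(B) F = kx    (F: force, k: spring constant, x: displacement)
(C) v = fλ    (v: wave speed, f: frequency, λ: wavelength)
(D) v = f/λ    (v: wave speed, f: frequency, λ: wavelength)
(D) v = f/λ

The equation (D) v = f/λ is dimensionally incorrect.

LHS (v): [L T^-1]
RHS (f/λ): [L^-1 T^-1] ✗

The dimensions do not match. The other three equations balance.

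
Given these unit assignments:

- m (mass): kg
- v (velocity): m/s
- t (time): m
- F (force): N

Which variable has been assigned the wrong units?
t

The variable t (time) should have units s, not m.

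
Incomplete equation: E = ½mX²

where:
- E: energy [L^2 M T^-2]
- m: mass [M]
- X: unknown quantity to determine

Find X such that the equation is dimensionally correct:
X = v (velocity), dimensions [L T^-1]

E has dimensions [L^2 M T^-2]; the rest of the RHS (½m) has dimensions [M].
So X² must have dimensions [L^2 T^-2], i.e. X has dimensions [L T^-1] — X = v (velocity).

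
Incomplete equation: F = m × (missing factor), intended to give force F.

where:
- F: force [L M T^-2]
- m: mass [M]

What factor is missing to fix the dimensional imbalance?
a (acceleration), dimensions [L T^-2]

F has dimensions [L M T^-2] and m has dimensions [M].
The missing factor must have dimensions [L M T^-2] / [M] = [L T^-2], i.e. acceleration (a).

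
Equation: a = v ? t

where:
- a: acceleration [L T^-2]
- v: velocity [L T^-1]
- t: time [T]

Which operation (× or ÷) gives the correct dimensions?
division (÷): a = v ÷ t

a [L T^-2]; v [L T^-1]; t [T].
v × t → [L] ✗
v ÷ t → [L T^-2] ✓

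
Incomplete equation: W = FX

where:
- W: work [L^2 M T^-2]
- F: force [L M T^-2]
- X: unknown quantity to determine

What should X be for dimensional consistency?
X = d (distance), dimensions [L]

W has dimensions [L^2 M T^-2]; the rest of the RHS (F) has dimensions [L M T^-2].
So X must have dimensions [L] — X = d (distance).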